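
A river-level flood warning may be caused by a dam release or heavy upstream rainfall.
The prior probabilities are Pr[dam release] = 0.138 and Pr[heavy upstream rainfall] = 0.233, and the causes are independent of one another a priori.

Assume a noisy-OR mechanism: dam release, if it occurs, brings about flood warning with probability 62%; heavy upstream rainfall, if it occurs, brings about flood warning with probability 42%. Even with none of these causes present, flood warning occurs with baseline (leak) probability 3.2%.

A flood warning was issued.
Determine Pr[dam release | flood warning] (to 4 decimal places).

Under noisy-OR, P(flood warning | causes) = 1 − (1−0.032)·∏(1−qᵢ) over the active causes.
P(flood warning) = 0.032*0.862*0.767 + 0.43856*0.862*0.233 + 0.63216*0.138*0.767 + 0.786653*0.138*0.233 = 0.021157 + 0.088083 + 0.066912 + 0.025294 = 0.201446
Restricting to configurations with dam release present: 0.066912 + 0.025294 = 0.092206.
P(dam release | flood warning) = 0.092206 / 0.201446 ≈ 0.4577

Pr[dam release | flood warning] ≈ 0.4577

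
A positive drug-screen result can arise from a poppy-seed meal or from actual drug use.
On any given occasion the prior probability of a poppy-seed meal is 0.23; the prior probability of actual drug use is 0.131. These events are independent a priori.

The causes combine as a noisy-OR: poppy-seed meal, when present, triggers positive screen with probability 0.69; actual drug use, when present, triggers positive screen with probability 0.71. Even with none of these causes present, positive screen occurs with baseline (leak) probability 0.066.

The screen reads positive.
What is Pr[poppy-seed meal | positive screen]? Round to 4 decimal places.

Pr[poppy-seed meal | positive screen] ≈ 0.5903

Under noisy-OR, P(positive screen | causes) = 1 − (1−0.066)·∏(1−qᵢ) over the active causes.
For the numerator, keep only poppy-seed meal=true terms: 0.142000 + 0.027600 = 0.169600
The normalizing constant is 0.066*0.77*0.869 + 0.72914*0.77*0.131 + 0.71046*0.23*0.869 + 0.916033*0.23*0.131 = 0.287311
P(poppy-seed meal | positive screen) = 0.169600/0.287311 ≈ 0.5903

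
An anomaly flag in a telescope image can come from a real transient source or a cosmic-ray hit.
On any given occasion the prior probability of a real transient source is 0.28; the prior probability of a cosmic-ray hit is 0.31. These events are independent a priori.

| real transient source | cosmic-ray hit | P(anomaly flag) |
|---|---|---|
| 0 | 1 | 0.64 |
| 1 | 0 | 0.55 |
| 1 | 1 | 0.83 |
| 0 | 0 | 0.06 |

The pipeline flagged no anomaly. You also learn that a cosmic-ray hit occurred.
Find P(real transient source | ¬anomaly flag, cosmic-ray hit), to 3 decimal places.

P(real transient source | ¬anomaly flag, cosmic-ray hit) ≈ 0.155

P(¬anomaly flag | cosmic-ray hit) = 0.36*0.72 + 0.17*0.28 = 0.259200 + 0.047600 = 0.306800
Of this, 0.047600 comes from 0.17*0.28 (the real transient source=true cases).
Hence the posterior is 0.047600/0.306800 ≈ 0.155.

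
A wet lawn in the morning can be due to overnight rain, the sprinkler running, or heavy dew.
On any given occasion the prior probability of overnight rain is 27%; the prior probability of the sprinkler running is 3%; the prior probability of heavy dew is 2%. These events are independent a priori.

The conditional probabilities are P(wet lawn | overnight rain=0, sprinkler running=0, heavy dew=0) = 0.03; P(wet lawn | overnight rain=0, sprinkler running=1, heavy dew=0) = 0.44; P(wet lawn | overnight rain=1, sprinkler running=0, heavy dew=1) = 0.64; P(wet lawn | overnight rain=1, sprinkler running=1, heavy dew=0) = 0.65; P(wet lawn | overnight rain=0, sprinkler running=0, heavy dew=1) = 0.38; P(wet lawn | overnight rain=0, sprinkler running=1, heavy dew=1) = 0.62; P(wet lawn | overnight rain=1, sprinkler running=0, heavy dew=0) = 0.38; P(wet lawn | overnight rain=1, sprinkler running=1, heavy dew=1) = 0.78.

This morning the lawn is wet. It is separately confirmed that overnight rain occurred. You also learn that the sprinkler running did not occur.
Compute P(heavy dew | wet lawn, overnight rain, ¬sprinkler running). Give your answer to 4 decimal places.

P(heavy dew | wet lawn, overnight rain, ¬sprinkler running) ≈ 0.0332

Weight on heavy dew=true, given the evidence: 0.64·0.02 = 0.012800
The normalizing constant is 0.38·0.98 + 0.64·0.02 = 0.385200
P(heavy dew | wet lawn, overnight rain, ¬sprinkler running) = 0.012800/0.385200 ≈ 0.0332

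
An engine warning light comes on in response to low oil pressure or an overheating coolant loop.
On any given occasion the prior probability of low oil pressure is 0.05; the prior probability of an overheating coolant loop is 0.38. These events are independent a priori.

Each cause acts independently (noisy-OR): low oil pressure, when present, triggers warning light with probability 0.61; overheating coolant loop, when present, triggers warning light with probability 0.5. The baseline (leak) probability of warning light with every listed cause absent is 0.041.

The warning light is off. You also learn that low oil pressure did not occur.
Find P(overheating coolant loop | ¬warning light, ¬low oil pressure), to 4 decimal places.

P(overheating coolant loop | ¬warning light, ¬low oil pressure) ≈ 0.2346

Under noisy-OR, P(warning light | causes) = 1 − (1−0.041)·∏(1−qᵢ) over the active causes.
P(¬warning light | ¬low oil pressure) = 0.959·0.62 + 0.4795·0.38 = 0.594580 + 0.182210 = 0.776790
The overheating coolant loop-present share is 0.4795·0.38 = 0.182210.
So P(overheating coolant loop | ¬warning light, ¬low oil pressure) = 0.182210/0.776790 ≈ 0.2346.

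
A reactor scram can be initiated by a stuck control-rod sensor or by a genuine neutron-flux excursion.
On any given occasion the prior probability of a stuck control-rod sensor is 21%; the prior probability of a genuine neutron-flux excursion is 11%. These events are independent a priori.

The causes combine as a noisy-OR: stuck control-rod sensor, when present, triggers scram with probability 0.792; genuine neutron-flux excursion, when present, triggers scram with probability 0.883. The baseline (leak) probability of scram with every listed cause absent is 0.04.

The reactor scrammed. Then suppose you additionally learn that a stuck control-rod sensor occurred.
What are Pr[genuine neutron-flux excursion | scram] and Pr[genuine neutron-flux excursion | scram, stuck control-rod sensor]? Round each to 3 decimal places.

Pr[genuine neutron-flux excursion | scram] ≈ 0.359; Pr[genuine neutron-flux excursion | scram, stuck control-rod sensor] ≈ 0.131

Under noisy-OR, P(scram | causes) = 1 − (1−0.04)·∏(1−qᵢ) over the active causes.
Enumerate the 4 (stuck control-rod sensor, genuine neutron-flux excursion) configurations and weight by the priors:
  P(scram) = 0.04×0.79×0.89 + 0.88768×0.79×0.11 + 0.80032×0.21×0.89 + 0.976637×0.21×0.11
        = 0.028124 + 0.077139 + 0.149580 + 0.022560 = 0.277403
The terms with genuine neutron-flux excursion present sum to 0.099699, so
  P(genuine neutron-flux excursion | scram) = 0.099699 / 0.277403 ≈ 0.359

With the extra evidence:
P(scram | stuck control-rod sensor) = 0.80032*0.89 + 0.976637*0.11 = 0.712285 + 0.107430 = 0.819715
Restricting to configurations with genuine neutron-flux excursion present: 0.976637*0.11 = 0.107430.
Hence the posterior is 0.107430/0.819715 ≈ 0.131.
— stuck control-rod sensor explains away the evidence for genuine neutron-flux excursion.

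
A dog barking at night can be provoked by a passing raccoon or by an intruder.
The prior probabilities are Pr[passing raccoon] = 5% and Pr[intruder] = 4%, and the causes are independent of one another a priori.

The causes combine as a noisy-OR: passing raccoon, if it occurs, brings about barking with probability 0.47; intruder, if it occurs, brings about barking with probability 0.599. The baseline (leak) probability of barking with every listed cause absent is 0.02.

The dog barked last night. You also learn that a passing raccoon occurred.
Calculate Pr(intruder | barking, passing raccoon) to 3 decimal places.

Under noisy-OR, P(barking | causes) = 1 − (1−0.02)·∏(1−qᵢ) over the active causes.
Enumerate both values of intruder and weight by the priors:
  P(barking | passing raccoon) = 0.4806*0.96 + 0.791721*0.04
        = 0.461376 + 0.031669 = 0.493045
Configurations with intruder contribute 0.031669, so
  P(intruder | barking, passing raccoon) = 0.031669 / 0.493045 ≈ 0.064

Pr(intruder | barking, passing raccoon) ≈ 0.064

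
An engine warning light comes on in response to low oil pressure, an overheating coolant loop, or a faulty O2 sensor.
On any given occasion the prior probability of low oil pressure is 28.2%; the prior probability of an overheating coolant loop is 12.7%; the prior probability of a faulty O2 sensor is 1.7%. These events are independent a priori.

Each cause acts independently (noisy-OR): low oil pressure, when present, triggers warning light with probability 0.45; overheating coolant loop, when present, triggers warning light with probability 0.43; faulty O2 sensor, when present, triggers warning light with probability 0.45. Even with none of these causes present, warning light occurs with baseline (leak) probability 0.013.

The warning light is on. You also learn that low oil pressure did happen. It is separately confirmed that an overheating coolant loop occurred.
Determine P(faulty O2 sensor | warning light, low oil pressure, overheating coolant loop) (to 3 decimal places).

P(faulty O2 sensor | warning light, low oil pressure, overheating coolant loop) ≈ 0.020

Under noisy-OR, P(warning light | causes) = 1 − (1−0.013)·∏(1−qᵢ) over the active causes.
P(warning light | low oil pressure, overheating coolant loop) = 0.690576·0.983 + 0.829817·0.017 = 0.678836 + 0.014107 = 0.692943
Of this, 0.014107 comes from 0.829817·0.017 (the faulty O2 sensor=true cases).
Hence the posterior is 0.014107/0.692943 ≈ 0.020.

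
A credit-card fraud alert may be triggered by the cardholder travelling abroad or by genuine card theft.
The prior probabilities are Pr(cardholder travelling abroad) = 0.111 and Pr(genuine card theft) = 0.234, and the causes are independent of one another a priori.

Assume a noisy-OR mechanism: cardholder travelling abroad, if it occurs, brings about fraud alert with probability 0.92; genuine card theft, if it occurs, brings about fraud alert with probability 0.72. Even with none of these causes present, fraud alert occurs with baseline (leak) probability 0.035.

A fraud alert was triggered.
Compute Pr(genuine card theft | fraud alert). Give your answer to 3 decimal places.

Under noisy-OR, P(fraud alert | causes) = 1 − (1−0.035)·∏(1−qᵢ) over the active causes.
Enumerate the 4 (cardholder travelling abroad, genuine card theft) configurations and weight by the priors:
  P(fraud alert) = 0.035·0.889·0.766 + 0.7298·0.889·0.234 + 0.9228·0.111·0.766 + 0.978384·0.111·0.234
        = 0.023834 + 0.151817 + 0.078462 + 0.025413 = 0.279526
Keeping only the genuine card theft-present terms gives 0.177230, so
  P(genuine card theft | fraud alert) = 0.177230 / 0.279526 ≈ 0.634

Pr(genuine card theft | fraud alert) ≈ 0.634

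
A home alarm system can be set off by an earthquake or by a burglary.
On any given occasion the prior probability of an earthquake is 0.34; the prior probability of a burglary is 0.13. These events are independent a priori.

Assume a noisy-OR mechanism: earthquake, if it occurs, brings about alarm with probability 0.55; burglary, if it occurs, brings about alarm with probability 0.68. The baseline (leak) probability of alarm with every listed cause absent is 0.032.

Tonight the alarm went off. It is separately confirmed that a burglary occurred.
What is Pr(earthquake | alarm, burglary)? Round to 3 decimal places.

Pr(earthquake | alarm, burglary) ≈ 0.391

Under noisy-OR, P(alarm | causes) = 1 − (1−0.032)·∏(1−qᵢ) over the active causes.
By total probability over both values of earthquake:
  P(alarm | burglary) = 0.69024*0.66 + 0.860608*0.34
        = 0.455558 + 0.292607 = 0.748165
The terms with earthquake present sum to 0.292607, so
  P(earthquake | alarm, burglary) = 0.292607 / 0.748165 ≈ 0.391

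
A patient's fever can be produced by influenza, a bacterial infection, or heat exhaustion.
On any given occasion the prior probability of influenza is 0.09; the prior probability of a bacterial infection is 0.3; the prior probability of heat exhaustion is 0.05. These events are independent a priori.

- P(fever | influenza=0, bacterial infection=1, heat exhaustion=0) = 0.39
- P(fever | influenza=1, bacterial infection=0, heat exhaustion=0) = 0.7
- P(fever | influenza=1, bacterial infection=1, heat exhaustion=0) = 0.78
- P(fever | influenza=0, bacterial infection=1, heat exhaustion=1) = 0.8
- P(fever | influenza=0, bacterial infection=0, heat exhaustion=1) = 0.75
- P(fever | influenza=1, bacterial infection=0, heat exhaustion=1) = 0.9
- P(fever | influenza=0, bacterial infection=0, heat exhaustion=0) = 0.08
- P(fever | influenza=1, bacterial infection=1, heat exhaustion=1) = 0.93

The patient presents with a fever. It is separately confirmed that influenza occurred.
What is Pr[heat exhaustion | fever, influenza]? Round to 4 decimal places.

Pr[heat exhaustion | fever, influenza] ≈ 0.0620

P(fever | influenza) = 0.7×0.7×0.95 + 0.9×0.7×0.05 + 0.78×0.3×0.95 + 0.93×0.3×0.05 = 0.465500 + 0.031500 + 0.222300 + 0.013950 = 0.733250
The heat exhaustion-present share is 0.031500 + 0.013950 = 0.045450.
Hence the posterior is 0.045450/0.733250 ≈ 0.0620.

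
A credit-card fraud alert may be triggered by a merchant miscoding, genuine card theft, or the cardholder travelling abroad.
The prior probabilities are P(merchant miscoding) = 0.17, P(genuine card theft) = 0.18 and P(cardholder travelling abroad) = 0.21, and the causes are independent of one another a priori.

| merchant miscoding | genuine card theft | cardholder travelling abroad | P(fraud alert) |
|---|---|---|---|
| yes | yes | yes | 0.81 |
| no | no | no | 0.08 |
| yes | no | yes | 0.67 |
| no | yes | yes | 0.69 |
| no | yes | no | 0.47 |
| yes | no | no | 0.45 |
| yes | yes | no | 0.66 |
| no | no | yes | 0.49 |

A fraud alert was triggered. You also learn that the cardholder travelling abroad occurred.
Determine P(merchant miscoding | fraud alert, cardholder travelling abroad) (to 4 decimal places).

P(fraud alert | cardholder travelling abroad) = 0.49*0.83*0.82 + 0.69*0.83*0.18 + 0.67*0.17*0.82 + 0.81*0.17*0.18 = 0.333494 + 0.103086 + 0.093398 + 0.024786 = 0.554764
Restricting to configurations with merchant miscoding present: 0.093398 + 0.024786 = 0.118184.
Hence the posterior is 0.118184/0.554764 ≈ 0.2130.

P(merchant miscoding | fraud alert, cardholder travelling abroad) ≈ 0.2130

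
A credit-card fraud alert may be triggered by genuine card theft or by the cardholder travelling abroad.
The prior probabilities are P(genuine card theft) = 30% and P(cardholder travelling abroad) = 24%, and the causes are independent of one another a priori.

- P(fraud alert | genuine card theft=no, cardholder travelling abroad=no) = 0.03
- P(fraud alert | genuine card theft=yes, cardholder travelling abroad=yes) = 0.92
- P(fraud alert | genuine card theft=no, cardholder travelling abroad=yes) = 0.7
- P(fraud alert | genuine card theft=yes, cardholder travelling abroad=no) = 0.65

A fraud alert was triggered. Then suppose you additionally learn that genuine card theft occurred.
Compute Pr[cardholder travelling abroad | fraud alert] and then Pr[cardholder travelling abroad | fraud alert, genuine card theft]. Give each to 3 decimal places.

P(fraud alert) = 0.03·0.7·0.76 + 0.7·0.7·0.24 + 0.65·0.3·0.76 + 0.92·0.3·0.24 = 0.015960 + 0.117600 + 0.148200 + 0.066240 = 0.348000
Restricting to configurations with cardholder travelling abroad present: 0.117600 + 0.066240 = 0.183840.
So P(cardholder travelling abroad | fraud alert) = 0.183840/0.348000 ≈ 0.528.

Now condition on the additional information:
P(fraud alert | genuine card theft) = 0.65*0.76 + 0.92*0.24 = 0.494000 + 0.220800 = 0.714800
The cardholder travelling abroad-present share is 0.92*0.24 = 0.220800.
So P(cardholder travelling abroad | fraud alert, genuine card theft) = 0.220800/0.714800 ≈ 0.309.

Pr[cardholder travelling abroad | fraud alert] ≈ 0.528; Pr[cardholder travelling abroad | fraud alert, genuine card theft] ≈ 0.309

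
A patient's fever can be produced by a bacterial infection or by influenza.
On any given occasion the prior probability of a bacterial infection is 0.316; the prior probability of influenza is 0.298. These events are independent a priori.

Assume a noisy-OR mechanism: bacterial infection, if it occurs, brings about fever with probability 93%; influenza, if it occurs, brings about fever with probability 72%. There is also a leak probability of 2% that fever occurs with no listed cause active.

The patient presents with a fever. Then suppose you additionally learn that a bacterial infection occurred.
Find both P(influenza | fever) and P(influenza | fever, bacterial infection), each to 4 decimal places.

P(influenza | fever) ≈ 0.5263; P(influenza | fever, bacterial infection) ≈ 0.3089

Under noisy-OR, P(fever | causes) = 1 − (1−0.02)·∏(1−qᵢ) over the active causes.
For the numerator, keep only influenza=true terms: 0.147900 + 0.092359 = 0.240259
Denominator P(fever): 0.02·0.684·0.702 + 0.7256·0.684·0.298 + 0.9314·0.316·0.702 + 0.980792·0.316·0.298 = 0.456476
Posterior = 0.240259 / 0.456476 ≈ 0.5263

With the extra evidence:
Weight on influenza=true, given the evidence: 0.980792×0.298 = 0.292276
Denominator P(fever | bacterial infection): 0.9314×0.702 + 0.980792×0.298 = 0.946119
Posterior = 0.292276 / 0.946119 ≈ 0.3089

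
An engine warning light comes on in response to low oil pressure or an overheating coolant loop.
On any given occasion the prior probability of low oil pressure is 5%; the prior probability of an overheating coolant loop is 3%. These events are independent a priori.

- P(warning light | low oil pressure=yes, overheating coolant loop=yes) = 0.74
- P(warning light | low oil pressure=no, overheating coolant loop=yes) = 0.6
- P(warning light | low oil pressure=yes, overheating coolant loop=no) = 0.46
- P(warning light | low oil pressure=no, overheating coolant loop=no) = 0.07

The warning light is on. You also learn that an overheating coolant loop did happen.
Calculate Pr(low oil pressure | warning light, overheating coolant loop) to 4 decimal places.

Pr(low oil pressure | warning light, overheating coolant loop) ≈ 0.0610

Numerator (weight on configurations with low oil pressure): 0.74×0.05 = 0.037000
Denominator P(warning light | overheating coolant loop): 0.6×0.95 + 0.74×0.05 = 0.607000
Posterior = 0.037000 / 0.607000 ≈ 0.0610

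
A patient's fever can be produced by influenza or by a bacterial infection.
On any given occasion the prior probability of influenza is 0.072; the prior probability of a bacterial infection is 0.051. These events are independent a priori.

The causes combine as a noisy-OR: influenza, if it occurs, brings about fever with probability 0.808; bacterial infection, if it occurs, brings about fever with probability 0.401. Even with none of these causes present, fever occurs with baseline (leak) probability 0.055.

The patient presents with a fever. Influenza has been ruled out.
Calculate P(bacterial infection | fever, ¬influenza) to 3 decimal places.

P(bacterial infection | fever, ¬influenza) ≈ 0.298

Under noisy-OR, P(fever | causes) = 1 − (1−0.055)·∏(1−qᵢ) over the active causes.
Sum P(fever|·) weighted by the priors over both values of bacterial infection:
  P(fever | ¬influenza) = 0.055·0.949 + 0.433945·0.051
        = 0.052195 + 0.022131 = 0.074326
Keeping only the bacterial infection-present terms gives 0.022131, so
  P(bacterial infection | fever, ¬influenza) = 0.022131 / 0.074326 ≈ 0.298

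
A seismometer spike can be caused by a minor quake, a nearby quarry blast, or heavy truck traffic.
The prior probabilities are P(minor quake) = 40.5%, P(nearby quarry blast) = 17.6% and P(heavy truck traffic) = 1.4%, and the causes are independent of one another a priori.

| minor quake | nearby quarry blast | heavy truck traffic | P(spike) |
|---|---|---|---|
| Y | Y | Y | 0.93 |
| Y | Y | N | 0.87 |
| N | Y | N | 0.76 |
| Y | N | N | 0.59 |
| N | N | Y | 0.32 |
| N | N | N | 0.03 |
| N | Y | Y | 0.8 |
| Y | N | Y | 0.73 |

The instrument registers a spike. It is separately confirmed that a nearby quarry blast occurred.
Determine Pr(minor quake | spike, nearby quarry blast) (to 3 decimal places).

Pr(minor quake | spike, nearby quarry blast) ≈ 0.438

Enumerate the 4 (minor quake, heavy truck traffic) configurations and weight by the priors:
  P(spike | nearby quarry blast) = 0.76*0.595*0.986 + 0.8*0.595*0.014 + 0.87*0.405*0.986 + 0.93*0.405*0.014
        = 0.445869 + 0.006664 + 0.347417 + 0.005273 = 0.805223
Configurations with minor quake contribute 0.352690, so
  P(minor quake | spike, nearby quarry blast) = 0.352690 / 0.805223 ≈ 0.438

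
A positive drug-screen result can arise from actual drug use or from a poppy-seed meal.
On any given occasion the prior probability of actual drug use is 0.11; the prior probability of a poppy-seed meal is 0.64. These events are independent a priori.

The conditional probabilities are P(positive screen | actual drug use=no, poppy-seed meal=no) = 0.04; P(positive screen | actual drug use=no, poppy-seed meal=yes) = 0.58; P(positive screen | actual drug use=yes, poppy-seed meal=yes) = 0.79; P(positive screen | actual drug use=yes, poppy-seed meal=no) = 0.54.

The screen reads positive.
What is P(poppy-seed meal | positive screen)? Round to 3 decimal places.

P(poppy-seed meal | positive screen) ≈ 0.919

By total probability over the 4 (actual drug use, poppy-seed meal) configurations:
  P(positive screen) = 0.04×0.89×0.36 + 0.58×0.89×0.64 + 0.54×0.11×0.36 + 0.79×0.11×0.64
        = 0.012816 + 0.330368 + 0.021384 + 0.055616 = 0.420184
Configurations with poppy-seed meal contribute 0.385984, so
  P(poppy-seed meal | positive screen) = 0.385984 / 0.420184 ≈ 0.919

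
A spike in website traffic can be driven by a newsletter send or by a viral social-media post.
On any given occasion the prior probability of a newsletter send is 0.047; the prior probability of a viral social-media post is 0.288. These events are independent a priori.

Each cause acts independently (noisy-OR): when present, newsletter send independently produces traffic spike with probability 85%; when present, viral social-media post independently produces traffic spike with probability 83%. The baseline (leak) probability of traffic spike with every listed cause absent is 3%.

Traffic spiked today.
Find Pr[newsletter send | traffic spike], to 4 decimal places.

Pr[newsletter send | traffic spike] ≈ 0.1435

Under noisy-OR, P(traffic spike | causes) = 1 − (1−0.03)·∏(1−qᵢ) over the active causes.
P(traffic spike) = 0.03×0.953×0.712 + 0.8351×0.953×0.288 + 0.8545×0.047×0.712 + 0.975265×0.047×0.288 = 0.020356 + 0.229205 + 0.028595 + 0.013201 = 0.291357
Restricting to configurations with newsletter send present: 0.028595 + 0.013201 = 0.041796.
So P(newsletter send | traffic spike) = 0.041796/0.291357 ≈ 0.1435.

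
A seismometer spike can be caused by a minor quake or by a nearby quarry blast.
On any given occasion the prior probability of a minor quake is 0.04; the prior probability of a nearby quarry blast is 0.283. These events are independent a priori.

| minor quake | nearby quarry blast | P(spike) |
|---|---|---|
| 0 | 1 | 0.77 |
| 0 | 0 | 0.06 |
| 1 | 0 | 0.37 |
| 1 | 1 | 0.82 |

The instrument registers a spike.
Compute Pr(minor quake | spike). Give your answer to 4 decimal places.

Pr(minor quake | spike) ≈ 0.0736

Enumerate the 4 (minor quake, nearby quarry blast) configurations and weight by the priors:
  P(spike) = 0.06*0.96*0.717 + 0.77*0.96*0.283 + 0.37*0.04*0.717 + 0.82*0.04*0.283
        = 0.041299 + 0.209194 + 0.010612 + 0.009282 = 0.270387
Configurations with minor quake contribute 0.019894, so
  P(minor quake | spike) = 0.019894 / 0.270387 ≈ 0.0736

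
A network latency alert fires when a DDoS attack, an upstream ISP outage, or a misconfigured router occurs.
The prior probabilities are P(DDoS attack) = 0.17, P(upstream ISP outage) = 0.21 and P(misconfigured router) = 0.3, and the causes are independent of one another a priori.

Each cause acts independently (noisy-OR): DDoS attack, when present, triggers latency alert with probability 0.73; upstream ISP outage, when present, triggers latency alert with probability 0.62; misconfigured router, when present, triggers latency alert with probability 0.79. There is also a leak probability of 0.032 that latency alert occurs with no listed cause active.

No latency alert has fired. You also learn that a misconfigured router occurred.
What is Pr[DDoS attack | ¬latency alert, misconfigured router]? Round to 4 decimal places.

Pr[DDoS attack | ¬latency alert, misconfigured router] ≈ 0.0524

Under noisy-OR, P(latency alert | causes) = 1 − (1−0.032)·∏(1−qᵢ) over the active causes.
By total probability over the 4 (DDoS attack, upstream ISP outage) configurations:
  P(¬latency alert | misconfigured router) = 0.20328×0.83×0.79 + 0.077246×0.83×0.21 + 0.054886×0.17×0.79 + 0.020857×0.17×0.21
        = 0.133291 + 0.013464 + 0.007371 + 0.000745 = 0.154871
The terms with DDoS attack present sum to 0.008116, so
  P(DDoS attack | ¬latency alert, misconfigured router) = 0.008116 / 0.154871 ≈ 0.0524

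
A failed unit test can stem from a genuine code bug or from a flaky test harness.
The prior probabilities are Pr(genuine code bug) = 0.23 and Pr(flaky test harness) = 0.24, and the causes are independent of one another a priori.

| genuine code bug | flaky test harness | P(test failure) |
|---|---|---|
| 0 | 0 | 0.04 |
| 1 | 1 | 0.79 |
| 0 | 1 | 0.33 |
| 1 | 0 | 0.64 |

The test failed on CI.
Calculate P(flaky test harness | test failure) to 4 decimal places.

Sum P(test failure|·) weighted by the priors over the 4 (genuine code bug, flaky test harness) configurations:
  P(test failure) = 0.04*0.77*0.76 + 0.33*0.77*0.24 + 0.64*0.23*0.76 + 0.79*0.23*0.24
        = 0.023408 + 0.060984 + 0.111872 + 0.043608 = 0.239872
Configurations with flaky test harness contribute 0.104592, so
  P(flaky test harness | test failure) = 0.104592 / 0.239872 ≈ 0.4360

P(flaky test harness | test failure) ≈ 0.4360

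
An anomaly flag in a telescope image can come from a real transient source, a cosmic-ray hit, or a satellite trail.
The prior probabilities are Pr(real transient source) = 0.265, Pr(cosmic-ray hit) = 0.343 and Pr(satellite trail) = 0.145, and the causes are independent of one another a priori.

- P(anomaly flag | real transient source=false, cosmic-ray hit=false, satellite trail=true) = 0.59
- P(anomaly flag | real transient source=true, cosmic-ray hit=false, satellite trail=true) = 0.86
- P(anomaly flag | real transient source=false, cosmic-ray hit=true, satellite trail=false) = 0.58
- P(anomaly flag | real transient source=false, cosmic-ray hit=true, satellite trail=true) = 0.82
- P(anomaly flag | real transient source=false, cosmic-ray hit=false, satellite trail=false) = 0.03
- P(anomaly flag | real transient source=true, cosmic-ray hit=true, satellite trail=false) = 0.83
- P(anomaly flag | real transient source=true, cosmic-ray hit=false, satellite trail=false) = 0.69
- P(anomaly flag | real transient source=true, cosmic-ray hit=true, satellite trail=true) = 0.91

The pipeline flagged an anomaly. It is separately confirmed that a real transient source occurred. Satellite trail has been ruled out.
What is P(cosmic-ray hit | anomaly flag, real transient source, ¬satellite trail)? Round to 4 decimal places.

P(cosmic-ray hit | anomaly flag, real transient source, ¬satellite trail) ≈ 0.3857

Numerator (weight on configurations with cosmic-ray hit): 0.83*0.343 = 0.284690
The normalizing constant is 0.69*0.657 + 0.83*0.343 = 0.738020
Posterior = 0.284690 / 0.738020 ≈ 0.3857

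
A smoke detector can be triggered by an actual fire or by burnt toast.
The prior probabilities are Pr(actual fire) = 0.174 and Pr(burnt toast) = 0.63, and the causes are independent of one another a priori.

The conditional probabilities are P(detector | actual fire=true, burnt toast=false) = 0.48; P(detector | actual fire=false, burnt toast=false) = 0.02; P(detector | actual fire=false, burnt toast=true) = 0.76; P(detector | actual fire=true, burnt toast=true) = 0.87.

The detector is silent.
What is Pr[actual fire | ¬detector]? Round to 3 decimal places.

P(¬detector) = 0.98*0.826*0.37 + 0.24*0.826*0.63 + 0.52*0.174*0.37 + 0.13*0.174*0.63 = 0.299508 + 0.124891 + 0.033478 + 0.014251 = 0.472128
Restricting to configurations with actual fire present: 0.033478 + 0.014251 = 0.047729.
So P(actual fire | ¬detector) = 0.047729/0.472128 ≈ 0.101.

Pr[actual fire | ¬detector] ≈ 0.101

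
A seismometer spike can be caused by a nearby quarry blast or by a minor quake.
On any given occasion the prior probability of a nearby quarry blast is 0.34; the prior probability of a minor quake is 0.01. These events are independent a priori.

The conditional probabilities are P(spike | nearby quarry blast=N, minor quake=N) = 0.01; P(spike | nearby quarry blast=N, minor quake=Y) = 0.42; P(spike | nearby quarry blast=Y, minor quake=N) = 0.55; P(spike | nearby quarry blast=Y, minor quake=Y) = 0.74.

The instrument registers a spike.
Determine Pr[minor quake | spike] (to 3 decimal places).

P(spike) = 0.01*0.66*0.99 + 0.42*0.66*0.01 + 0.55*0.34*0.99 + 0.74*0.34*0.01 = 0.006534 + 0.002772 + 0.185130 + 0.002516 = 0.196952
Restricting to configurations with minor quake present: 0.002772 + 0.002516 = 0.005288.
P(minor quake | spike) = 0.005288 / 0.196952 ≈ 0.027

Pr[minor quake | spike] ≈ 0.027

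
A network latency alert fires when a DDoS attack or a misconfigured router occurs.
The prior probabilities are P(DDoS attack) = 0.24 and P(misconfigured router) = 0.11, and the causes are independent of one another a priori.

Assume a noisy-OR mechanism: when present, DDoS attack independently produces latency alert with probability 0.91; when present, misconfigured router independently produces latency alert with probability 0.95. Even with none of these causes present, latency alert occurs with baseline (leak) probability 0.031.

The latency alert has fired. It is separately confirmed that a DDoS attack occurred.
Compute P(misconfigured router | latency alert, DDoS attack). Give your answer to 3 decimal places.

Under noisy-OR, P(latency alert | causes) = 1 − (1−0.031)·∏(1−qᵢ) over the active causes.
Weight on misconfigured router=true, given the evidence: 0.99564*0.11 = 0.109520
The normalizing constant is 0.91279*0.89 + 0.99564*0.11 = 0.921903
P(misconfigured router | latency alert, DDoS attack) = 0.109520/0.921903 ≈ 0.119

P(misconfigured router | latency alert, DDoS attack) ≈ 0.119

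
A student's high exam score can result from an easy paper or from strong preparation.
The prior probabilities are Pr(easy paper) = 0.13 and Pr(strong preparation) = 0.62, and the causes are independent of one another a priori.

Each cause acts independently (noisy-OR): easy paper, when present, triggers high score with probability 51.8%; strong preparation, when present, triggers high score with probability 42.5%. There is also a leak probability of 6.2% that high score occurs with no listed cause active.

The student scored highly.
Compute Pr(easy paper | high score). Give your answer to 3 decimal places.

Pr(easy paper | high score) ≈ 0.244

Under noisy-OR, P(high score | causes) = 1 − (1−0.062)·∏(1−qᵢ) over the active causes.
Enumerate the 4 (easy paper, strong preparation) configurations and weight by the priors:
  P(high score) = 0.062·0.87·0.38 + 0.46065·0.87·0.62 + 0.547884·0.13·0.38 + 0.740033·0.13·0.62
        = 0.020497 + 0.248475 + 0.027065 + 0.059647 = 0.355684
Configurations with easy paper contribute 0.086712, so
  P(easy paper | high score) = 0.086712 / 0.355684 ≈ 0.244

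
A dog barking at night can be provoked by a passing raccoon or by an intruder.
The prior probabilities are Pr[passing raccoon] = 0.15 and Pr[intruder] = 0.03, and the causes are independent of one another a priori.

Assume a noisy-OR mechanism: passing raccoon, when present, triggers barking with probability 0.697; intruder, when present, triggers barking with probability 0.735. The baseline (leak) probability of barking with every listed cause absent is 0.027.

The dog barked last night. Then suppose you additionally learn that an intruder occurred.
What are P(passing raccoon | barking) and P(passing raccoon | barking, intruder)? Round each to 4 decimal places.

P(passing raccoon | barking) ≈ 0.7216; P(passing raccoon | barking, intruder) ≈ 0.1798

Under noisy-OR, P(barking | causes) = 1 − (1−0.027)·∏(1−qᵢ) over the active causes.
For the numerator, keep only passing raccoon=true terms: 0.102604 + 0.004148 = 0.106752
The normalizing constant is 0.027·0.85·0.97 + 0.742155·0.85·0.03 + 0.705181·0.15·0.97 + 0.921873·0.15·0.03 = 0.147938
Posterior = 0.106752 / 0.147938 ≈ 0.7216

With the extra evidence:
Numerator (weight on configurations with passing raccoon): 0.921873·0.15 = 0.138281
The normalizing constant is 0.742155·0.85 + 0.921873·0.15 = 0.769113
Posterior = 0.138281 / 0.769113 ≈ 0.1798
This is intercausal reasoning (explaining away): once intruder accounts for the barking, passing raccoon becomes less likely.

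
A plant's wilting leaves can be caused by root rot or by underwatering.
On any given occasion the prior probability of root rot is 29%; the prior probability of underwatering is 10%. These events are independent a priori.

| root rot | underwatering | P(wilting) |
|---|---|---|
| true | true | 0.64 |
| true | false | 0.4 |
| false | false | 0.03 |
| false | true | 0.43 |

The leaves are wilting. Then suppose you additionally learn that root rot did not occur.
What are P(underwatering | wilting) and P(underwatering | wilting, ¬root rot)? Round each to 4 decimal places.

P(underwatering | wilting) ≈ 0.2843; P(underwatering | wilting, ¬root rot) ≈ 0.6143

By total probability over the 4 (root rot, underwatering) configurations:
  P(wilting) = 0.03·0.71·0.9 + 0.43·0.71·0.1 + 0.4·0.29·0.9 + 0.64·0.29·0.1
        = 0.019170 + 0.030530 + 0.104400 + 0.018560 = 0.172660
The terms with underwatering present sum to 0.049090, so
  P(underwatering | wilting) = 0.049090 / 0.172660 ≈ 0.2843

Now also conditioning on root rot≠true:
By total probability over both values of underwatering:
  P(wilting | ¬root rot) = 0.03*0.9 + 0.43*0.1
        = 0.027000 + 0.043000 = 0.070000
Keeping only the underwatering-present terms gives 0.043000, so
  P(underwatering | wilting, ¬root rot) = 0.043000 / 0.070000 ≈ 0.6143
With root rot excluded, underwatering must carry more of the explanatory weight for the wilting.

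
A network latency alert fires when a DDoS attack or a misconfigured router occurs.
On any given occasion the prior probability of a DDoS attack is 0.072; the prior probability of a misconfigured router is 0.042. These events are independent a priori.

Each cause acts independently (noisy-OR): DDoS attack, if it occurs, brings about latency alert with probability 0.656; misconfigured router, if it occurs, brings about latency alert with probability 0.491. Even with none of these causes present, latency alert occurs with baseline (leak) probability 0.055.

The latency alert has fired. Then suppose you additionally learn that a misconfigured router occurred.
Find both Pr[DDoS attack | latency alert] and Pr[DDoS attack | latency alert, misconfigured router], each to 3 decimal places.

Pr[DDoS attack | latency alert] ≈ 0.415; Pr[DDoS attack | latency alert, misconfigured router] ≈ 0.111

Under noisy-OR, P(latency alert | causes) = 1 − (1−0.055)·∏(1−qᵢ) over the active causes.
For the numerator, keep only DDoS attack=true terms: 0.046553 + 0.002524 = 0.049077
Denominator P(latency alert): 0.055*0.928*0.958 + 0.518995*0.928*0.042 + 0.67492*0.072*0.958 + 0.834534*0.072*0.042 = 0.118201
P(DDoS attack | latency alert) = 0.049077/0.118201 ≈ 0.415

Now also conditioning on misconfigured router=true:
Numerator (weight on configurations with DDoS attack): 0.834534×0.072 = 0.060086
The normalizing constant is 0.518995×0.928 + 0.834534×0.072 = 0.541713
Posterior = 0.060086 / 0.541713 ≈ 0.111
This is intercausal reasoning (explaining away): once misconfigured router accounts for the latency alert, DDoS attack becomes less likely.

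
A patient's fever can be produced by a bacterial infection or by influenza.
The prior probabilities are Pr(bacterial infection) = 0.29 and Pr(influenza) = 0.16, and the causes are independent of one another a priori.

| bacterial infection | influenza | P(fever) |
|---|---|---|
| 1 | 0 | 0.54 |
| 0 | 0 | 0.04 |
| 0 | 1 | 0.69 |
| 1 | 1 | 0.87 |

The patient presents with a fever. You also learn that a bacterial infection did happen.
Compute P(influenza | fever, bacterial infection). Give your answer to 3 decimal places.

Enumerate both values of influenza and weight by the priors:
  P(fever | bacterial infection) = 0.54×0.84 + 0.87×0.16
        = 0.453600 + 0.139200 = 0.592800
Configurations with influenza contribute 0.139200, so
  P(influenza | fever, bacterial infection) = 0.139200 / 0.592800 ≈ 0.235

P(influenza | fever, bacterial infection) ≈ 0.235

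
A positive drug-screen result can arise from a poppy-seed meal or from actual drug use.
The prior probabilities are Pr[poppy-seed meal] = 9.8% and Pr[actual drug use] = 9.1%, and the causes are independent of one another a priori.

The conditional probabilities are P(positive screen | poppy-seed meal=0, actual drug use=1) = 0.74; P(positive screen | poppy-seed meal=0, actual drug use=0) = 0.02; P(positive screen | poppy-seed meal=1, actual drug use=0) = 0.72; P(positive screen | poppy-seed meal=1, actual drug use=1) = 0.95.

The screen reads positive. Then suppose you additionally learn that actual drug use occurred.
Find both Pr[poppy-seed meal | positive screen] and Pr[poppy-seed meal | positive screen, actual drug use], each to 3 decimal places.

Pr[poppy-seed meal | positive screen] ≈ 0.485; Pr[poppy-seed meal | positive screen, actual drug use] ≈ 0.122

By total probability over the 4 (poppy-seed meal, actual drug use) configurations:
  P(positive screen) = 0.02*0.902*0.909 + 0.74*0.902*0.091 + 0.72*0.098*0.909 + 0.95*0.098*0.091
        = 0.016398 + 0.060741 + 0.064139 + 0.008472 = 0.149750
Keeping only the poppy-seed meal-present terms gives 0.072611, so
  P(poppy-seed meal | positive screen) = 0.072611 / 0.149750 ≈ 0.485

Now also conditioning on actual drug use=true:
P(positive screen | actual drug use) = 0.74*0.902 + 0.95*0.098 = 0.667480 + 0.093100 = 0.760580
The poppy-seed meal-present share is 0.95*0.098 = 0.093100.
Hence the posterior is 0.093100/0.760580 ≈ 0.122.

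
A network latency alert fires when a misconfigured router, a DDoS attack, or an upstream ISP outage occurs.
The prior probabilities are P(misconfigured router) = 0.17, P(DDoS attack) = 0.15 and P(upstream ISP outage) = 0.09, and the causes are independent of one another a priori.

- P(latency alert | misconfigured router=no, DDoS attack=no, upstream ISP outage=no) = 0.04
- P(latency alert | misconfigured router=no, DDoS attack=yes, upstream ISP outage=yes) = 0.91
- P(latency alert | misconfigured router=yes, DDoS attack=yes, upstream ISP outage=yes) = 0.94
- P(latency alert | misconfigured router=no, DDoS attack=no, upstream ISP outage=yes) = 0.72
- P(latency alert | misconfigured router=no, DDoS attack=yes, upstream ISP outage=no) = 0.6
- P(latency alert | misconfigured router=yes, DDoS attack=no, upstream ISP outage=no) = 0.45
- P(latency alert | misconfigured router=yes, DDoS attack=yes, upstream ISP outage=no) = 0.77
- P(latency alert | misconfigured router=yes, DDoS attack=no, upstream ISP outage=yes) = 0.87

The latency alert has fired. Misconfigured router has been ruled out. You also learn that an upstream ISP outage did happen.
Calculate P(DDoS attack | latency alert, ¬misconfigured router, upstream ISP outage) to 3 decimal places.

P(DDoS attack | latency alert, ¬misconfigured router, upstream ISP outage) ≈ 0.182

P(latency alert | ¬misconfigured router, upstream ISP outage) = 0.72·0.85 + 0.91·0.15 = 0.612000 + 0.136500 = 0.748500
Of this, 0.136500 comes from 0.91·0.15 (the DDoS attack=true cases).
Hence the posterior is 0.136500/0.748500 ≈ 0.182.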